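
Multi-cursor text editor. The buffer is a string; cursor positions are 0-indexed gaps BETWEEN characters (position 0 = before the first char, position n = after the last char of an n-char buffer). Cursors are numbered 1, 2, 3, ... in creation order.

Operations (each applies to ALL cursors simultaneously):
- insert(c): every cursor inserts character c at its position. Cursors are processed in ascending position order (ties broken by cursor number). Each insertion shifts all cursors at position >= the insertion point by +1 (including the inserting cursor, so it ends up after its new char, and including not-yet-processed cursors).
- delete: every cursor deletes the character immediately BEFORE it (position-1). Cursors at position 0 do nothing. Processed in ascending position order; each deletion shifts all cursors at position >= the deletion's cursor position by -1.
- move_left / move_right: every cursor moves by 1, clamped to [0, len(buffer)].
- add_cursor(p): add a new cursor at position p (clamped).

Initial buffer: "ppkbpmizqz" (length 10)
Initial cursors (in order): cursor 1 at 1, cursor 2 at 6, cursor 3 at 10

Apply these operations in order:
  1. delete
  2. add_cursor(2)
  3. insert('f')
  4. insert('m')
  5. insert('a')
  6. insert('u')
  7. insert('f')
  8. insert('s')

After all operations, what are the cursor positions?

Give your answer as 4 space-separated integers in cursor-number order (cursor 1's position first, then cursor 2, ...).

After op 1 (delete): buffer="pkbpizq" (len 7), cursors c1@0 c2@4 c3@7, authorship .......
After op 2 (add_cursor(2)): buffer="pkbpizq" (len 7), cursors c1@0 c4@2 c2@4 c3@7, authorship .......
After op 3 (insert('f')): buffer="fpkfbpfizqf" (len 11), cursors c1@1 c4@4 c2@7 c3@11, authorship 1..4..2...3
After op 4 (insert('m')): buffer="fmpkfmbpfmizqfm" (len 15), cursors c1@2 c4@6 c2@10 c3@15, authorship 11..44..22...33
After op 5 (insert('a')): buffer="fmapkfmabpfmaizqfma" (len 19), cursors c1@3 c4@8 c2@13 c3@19, authorship 111..444..222...333
After op 6 (insert('u')): buffer="fmaupkfmaubpfmauizqfmau" (len 23), cursors c1@4 c4@10 c2@16 c3@23, authorship 1111..4444..2222...3333
After op 7 (insert('f')): buffer="fmaufpkfmaufbpfmaufizqfmauf" (len 27), cursors c1@5 c4@12 c2@19 c3@27, authorship 11111..44444..22222...33333
After op 8 (insert('s')): buffer="fmaufspkfmaufsbpfmaufsizqfmaufs" (len 31), cursors c1@6 c4@14 c2@22 c3@31, authorship 111111..444444..222222...333333

Answer: 6 22 31 14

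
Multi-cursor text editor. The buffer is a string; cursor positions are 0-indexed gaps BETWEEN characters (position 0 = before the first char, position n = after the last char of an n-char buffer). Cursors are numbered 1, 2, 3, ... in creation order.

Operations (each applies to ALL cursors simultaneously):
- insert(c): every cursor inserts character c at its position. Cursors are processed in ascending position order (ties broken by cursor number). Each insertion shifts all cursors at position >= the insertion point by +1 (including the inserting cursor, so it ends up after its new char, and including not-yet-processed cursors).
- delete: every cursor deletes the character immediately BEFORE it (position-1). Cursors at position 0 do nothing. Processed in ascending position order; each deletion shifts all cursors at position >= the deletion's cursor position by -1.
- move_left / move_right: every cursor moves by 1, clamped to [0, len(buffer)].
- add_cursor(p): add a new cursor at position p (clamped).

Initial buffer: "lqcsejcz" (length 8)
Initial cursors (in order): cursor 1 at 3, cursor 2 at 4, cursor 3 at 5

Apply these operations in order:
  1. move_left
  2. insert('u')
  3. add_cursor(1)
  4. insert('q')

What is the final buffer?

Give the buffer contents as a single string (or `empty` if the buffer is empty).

After op 1 (move_left): buffer="lqcsejcz" (len 8), cursors c1@2 c2@3 c3@4, authorship ........
After op 2 (insert('u')): buffer="lqucusuejcz" (len 11), cursors c1@3 c2@5 c3@7, authorship ..1.2.3....
After op 3 (add_cursor(1)): buffer="lqucusuejcz" (len 11), cursors c4@1 c1@3 c2@5 c3@7, authorship ..1.2.3....
After op 4 (insert('q')): buffer="lqquqcuqsuqejcz" (len 15), cursors c4@2 c1@5 c2@8 c3@11, authorship .4.11.22.33....

Answer: lqquqcuqsuqejcz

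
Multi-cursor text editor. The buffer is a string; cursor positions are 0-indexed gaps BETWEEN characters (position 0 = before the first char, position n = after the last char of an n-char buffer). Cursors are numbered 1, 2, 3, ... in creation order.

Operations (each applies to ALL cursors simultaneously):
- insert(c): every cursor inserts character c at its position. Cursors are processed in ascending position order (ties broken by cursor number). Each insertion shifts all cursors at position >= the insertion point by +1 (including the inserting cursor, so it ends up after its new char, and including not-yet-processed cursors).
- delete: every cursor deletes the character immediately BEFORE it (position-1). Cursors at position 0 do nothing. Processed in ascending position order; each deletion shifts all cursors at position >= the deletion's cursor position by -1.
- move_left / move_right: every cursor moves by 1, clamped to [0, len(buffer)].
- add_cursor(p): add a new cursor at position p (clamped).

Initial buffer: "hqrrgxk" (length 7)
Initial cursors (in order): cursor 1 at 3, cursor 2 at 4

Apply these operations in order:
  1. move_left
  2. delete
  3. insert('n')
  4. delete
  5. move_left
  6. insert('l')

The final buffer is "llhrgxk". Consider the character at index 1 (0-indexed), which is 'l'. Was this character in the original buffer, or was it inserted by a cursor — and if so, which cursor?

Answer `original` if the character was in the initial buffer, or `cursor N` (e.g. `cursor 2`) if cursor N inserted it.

After op 1 (move_left): buffer="hqrrgxk" (len 7), cursors c1@2 c2@3, authorship .......
After op 2 (delete): buffer="hrgxk" (len 5), cursors c1@1 c2@1, authorship .....
After op 3 (insert('n')): buffer="hnnrgxk" (len 7), cursors c1@3 c2@3, authorship .12....
After op 4 (delete): buffer="hrgxk" (len 5), cursors c1@1 c2@1, authorship .....
After op 5 (move_left): buffer="hrgxk" (len 5), cursors c1@0 c2@0, authorship .....
After op 6 (insert('l')): buffer="llhrgxk" (len 7), cursors c1@2 c2@2, authorship 12.....
Authorship (.=original, N=cursor N): 1 2 . . . . .
Index 1: author = 2

Answer: cursor 2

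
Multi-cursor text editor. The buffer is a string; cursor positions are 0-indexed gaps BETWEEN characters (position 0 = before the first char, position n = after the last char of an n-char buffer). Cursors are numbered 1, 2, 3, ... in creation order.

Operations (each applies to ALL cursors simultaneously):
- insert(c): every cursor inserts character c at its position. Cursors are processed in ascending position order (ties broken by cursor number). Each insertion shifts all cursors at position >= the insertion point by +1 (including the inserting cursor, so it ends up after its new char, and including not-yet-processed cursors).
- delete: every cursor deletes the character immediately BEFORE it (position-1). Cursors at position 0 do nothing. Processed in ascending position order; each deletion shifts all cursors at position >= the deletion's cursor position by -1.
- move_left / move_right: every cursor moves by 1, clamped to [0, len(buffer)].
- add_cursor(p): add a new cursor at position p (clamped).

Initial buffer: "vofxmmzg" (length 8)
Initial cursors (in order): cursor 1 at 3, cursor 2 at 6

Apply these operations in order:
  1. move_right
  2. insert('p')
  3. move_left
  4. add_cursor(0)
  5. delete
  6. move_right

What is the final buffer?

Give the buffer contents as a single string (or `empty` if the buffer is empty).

After op 1 (move_right): buffer="vofxmmzg" (len 8), cursors c1@4 c2@7, authorship ........
After op 2 (insert('p')): buffer="vofxpmmzpg" (len 10), cursors c1@5 c2@9, authorship ....1...2.
After op 3 (move_left): buffer="vofxpmmzpg" (len 10), cursors c1@4 c2@8, authorship ....1...2.
After op 4 (add_cursor(0)): buffer="vofxpmmzpg" (len 10), cursors c3@0 c1@4 c2@8, authorship ....1...2.
After op 5 (delete): buffer="vofpmmpg" (len 8), cursors c3@0 c1@3 c2@6, authorship ...1..2.
After op 6 (move_right): buffer="vofpmmpg" (len 8), cursors c3@1 c1@4 c2@7, authorship ...1..2.

Answer: vofpmmpg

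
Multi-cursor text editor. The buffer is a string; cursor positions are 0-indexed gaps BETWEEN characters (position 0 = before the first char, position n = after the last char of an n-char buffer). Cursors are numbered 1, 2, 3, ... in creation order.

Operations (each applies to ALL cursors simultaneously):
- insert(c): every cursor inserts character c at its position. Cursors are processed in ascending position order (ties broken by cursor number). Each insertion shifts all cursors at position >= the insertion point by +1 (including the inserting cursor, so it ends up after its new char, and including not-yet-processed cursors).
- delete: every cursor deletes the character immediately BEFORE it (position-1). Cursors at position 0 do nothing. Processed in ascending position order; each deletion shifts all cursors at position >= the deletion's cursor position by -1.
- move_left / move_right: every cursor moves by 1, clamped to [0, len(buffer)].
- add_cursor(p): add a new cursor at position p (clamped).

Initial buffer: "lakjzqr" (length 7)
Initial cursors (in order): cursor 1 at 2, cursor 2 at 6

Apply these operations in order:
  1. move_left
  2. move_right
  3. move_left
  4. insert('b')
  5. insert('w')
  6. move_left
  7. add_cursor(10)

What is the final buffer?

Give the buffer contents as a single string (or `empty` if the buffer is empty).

Answer: lbwakjzbwqr

Derivation:
After op 1 (move_left): buffer="lakjzqr" (len 7), cursors c1@1 c2@5, authorship .......
After op 2 (move_right): buffer="lakjzqr" (len 7), cursors c1@2 c2@6, authorship .......
After op 3 (move_left): buffer="lakjzqr" (len 7), cursors c1@1 c2@5, authorship .......
After op 4 (insert('b')): buffer="lbakjzbqr" (len 9), cursors c1@2 c2@7, authorship .1....2..
After op 5 (insert('w')): buffer="lbwakjzbwqr" (len 11), cursors c1@3 c2@9, authorship .11....22..
After op 6 (move_left): buffer="lbwakjzbwqr" (len 11), cursors c1@2 c2@8, authorship .11....22..
After op 7 (add_cursor(10)): buffer="lbwakjzbwqr" (len 11), cursors c1@2 c2@8 c3@10, authorship .11....22..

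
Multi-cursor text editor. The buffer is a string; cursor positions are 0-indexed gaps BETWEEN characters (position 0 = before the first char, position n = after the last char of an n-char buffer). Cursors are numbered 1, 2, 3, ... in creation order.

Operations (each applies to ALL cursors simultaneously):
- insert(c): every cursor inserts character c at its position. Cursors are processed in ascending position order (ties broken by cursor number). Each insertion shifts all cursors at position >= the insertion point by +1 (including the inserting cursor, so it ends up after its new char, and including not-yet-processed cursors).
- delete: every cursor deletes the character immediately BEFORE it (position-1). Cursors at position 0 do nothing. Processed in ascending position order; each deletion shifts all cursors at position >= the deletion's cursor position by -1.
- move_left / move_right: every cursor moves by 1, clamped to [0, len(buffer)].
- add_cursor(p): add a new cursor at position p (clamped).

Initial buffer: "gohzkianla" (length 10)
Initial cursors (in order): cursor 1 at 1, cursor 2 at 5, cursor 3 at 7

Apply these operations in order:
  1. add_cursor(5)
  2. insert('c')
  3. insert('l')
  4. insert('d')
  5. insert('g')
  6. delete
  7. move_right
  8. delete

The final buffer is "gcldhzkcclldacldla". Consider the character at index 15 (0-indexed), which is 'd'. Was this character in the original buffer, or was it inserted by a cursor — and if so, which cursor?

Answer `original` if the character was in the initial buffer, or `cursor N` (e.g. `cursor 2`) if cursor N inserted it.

After op 1 (add_cursor(5)): buffer="gohzkianla" (len 10), cursors c1@1 c2@5 c4@5 c3@7, authorship ..........
After op 2 (insert('c')): buffer="gcohzkcciacnla" (len 14), cursors c1@2 c2@8 c4@8 c3@11, authorship .1....24..3...
After op 3 (insert('l')): buffer="gclohzkcclliaclnla" (len 18), cursors c1@3 c2@11 c4@11 c3@15, authorship .11....2424..33...
After op 4 (insert('d')): buffer="gcldohzkccllddiacldnla" (len 22), cursors c1@4 c2@14 c4@14 c3@19, authorship .111....242424..333...
After op 5 (insert('g')): buffer="gcldgohzkccllddggiacldgnla" (len 26), cursors c1@5 c2@17 c4@17 c3@23, authorship .1111....24242424..3333...
After op 6 (delete): buffer="gcldohzkccllddiacldnla" (len 22), cursors c1@4 c2@14 c4@14 c3@19, authorship .111....242424..333...
After op 7 (move_right): buffer="gcldohzkccllddiacldnla" (len 22), cursors c1@5 c2@15 c4@15 c3@20, authorship .111....242424..333...
After op 8 (delete): buffer="gcldhzkcclldacldla" (len 18), cursors c1@4 c2@12 c4@12 c3@16, authorship .111...24242.333..
Authorship (.=original, N=cursor N): . 1 1 1 . . . 2 4 2 4 2 . 3 3 3 . .
Index 15: author = 3

Answer: cursor 3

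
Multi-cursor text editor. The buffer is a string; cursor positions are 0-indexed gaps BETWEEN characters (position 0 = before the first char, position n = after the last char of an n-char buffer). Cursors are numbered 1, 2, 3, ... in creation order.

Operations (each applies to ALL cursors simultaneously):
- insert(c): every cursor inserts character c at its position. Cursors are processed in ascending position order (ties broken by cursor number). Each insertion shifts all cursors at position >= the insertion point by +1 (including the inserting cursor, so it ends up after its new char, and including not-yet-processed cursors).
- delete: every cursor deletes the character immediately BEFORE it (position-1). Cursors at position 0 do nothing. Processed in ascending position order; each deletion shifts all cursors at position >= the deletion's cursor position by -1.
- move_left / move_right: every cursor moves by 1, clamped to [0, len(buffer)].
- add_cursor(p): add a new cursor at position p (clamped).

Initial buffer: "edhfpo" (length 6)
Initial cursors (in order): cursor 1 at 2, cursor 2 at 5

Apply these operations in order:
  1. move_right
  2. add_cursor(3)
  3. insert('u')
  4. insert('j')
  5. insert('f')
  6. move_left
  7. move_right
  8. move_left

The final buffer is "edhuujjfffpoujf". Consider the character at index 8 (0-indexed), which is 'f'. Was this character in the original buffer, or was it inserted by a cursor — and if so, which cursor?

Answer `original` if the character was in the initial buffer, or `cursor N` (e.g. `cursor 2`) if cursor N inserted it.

Answer: cursor 3

Derivation:
After op 1 (move_right): buffer="edhfpo" (len 6), cursors c1@3 c2@6, authorship ......
After op 2 (add_cursor(3)): buffer="edhfpo" (len 6), cursors c1@3 c3@3 c2@6, authorship ......
After op 3 (insert('u')): buffer="edhuufpou" (len 9), cursors c1@5 c3@5 c2@9, authorship ...13...2
After op 4 (insert('j')): buffer="edhuujjfpouj" (len 12), cursors c1@7 c3@7 c2@12, authorship ...1313...22
After op 5 (insert('f')): buffer="edhuujjfffpoujf" (len 15), cursors c1@9 c3@9 c2@15, authorship ...131313...222
After op 6 (move_left): buffer="edhuujjfffpoujf" (len 15), cursors c1@8 c3@8 c2@14, authorship ...131313...222
After op 7 (move_right): buffer="edhuujjfffpoujf" (len 15), cursors c1@9 c3@9 c2@15, authorship ...131313...222
After op 8 (move_left): buffer="edhuujjfffpoujf" (len 15), cursors c1@8 c3@8 c2@14, authorship ...131313...222
Authorship (.=original, N=cursor N): . . . 1 3 1 3 1 3 . . . 2 2 2
Index 8: author = 3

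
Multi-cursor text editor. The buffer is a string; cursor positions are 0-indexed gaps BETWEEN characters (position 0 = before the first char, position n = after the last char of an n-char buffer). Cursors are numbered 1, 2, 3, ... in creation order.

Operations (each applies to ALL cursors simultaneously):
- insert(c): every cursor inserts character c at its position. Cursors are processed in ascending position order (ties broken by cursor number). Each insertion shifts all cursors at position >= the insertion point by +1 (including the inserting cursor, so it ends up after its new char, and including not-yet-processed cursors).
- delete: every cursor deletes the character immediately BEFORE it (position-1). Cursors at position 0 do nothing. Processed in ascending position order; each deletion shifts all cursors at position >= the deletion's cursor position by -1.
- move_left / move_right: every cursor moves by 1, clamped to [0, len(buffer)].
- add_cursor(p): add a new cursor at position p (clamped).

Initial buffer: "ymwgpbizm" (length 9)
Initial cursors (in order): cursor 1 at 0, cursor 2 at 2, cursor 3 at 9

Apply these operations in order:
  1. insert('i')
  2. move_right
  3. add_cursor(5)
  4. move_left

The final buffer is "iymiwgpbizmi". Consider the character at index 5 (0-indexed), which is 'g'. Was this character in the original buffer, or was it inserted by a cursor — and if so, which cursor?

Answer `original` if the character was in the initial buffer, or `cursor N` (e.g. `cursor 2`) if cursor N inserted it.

After op 1 (insert('i')): buffer="iymiwgpbizmi" (len 12), cursors c1@1 c2@4 c3@12, authorship 1..2.......3
After op 2 (move_right): buffer="iymiwgpbizmi" (len 12), cursors c1@2 c2@5 c3@12, authorship 1..2.......3
After op 3 (add_cursor(5)): buffer="iymiwgpbizmi" (len 12), cursors c1@2 c2@5 c4@5 c3@12, authorship 1..2.......3
After op 4 (move_left): buffer="iymiwgpbizmi" (len 12), cursors c1@1 c2@4 c4@4 c3@11, authorship 1..2.......3
Authorship (.=original, N=cursor N): 1 . . 2 . . . . . . . 3
Index 5: author = original

Answer: original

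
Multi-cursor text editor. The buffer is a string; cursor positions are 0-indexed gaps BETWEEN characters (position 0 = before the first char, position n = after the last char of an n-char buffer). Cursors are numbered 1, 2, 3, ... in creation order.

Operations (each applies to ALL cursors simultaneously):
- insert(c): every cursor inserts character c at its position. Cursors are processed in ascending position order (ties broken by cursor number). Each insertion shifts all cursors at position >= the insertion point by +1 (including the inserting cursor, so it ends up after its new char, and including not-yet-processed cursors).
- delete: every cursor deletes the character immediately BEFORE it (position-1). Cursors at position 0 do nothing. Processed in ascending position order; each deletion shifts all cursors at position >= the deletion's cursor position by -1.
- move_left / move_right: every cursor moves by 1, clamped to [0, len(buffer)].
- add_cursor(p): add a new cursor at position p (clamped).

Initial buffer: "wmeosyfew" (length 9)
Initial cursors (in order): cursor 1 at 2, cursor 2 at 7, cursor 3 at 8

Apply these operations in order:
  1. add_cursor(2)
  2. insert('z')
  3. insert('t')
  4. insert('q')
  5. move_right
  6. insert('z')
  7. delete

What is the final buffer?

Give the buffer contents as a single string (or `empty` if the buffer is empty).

After op 1 (add_cursor(2)): buffer="wmeosyfew" (len 9), cursors c1@2 c4@2 c2@7 c3@8, authorship .........
After op 2 (insert('z')): buffer="wmzzeosyfzezw" (len 13), cursors c1@4 c4@4 c2@10 c3@12, authorship ..14.....2.3.
After op 3 (insert('t')): buffer="wmzztteosyfzteztw" (len 17), cursors c1@6 c4@6 c2@13 c3@16, authorship ..1414.....22.33.
After op 4 (insert('q')): buffer="wmzzttqqeosyfztqeztqw" (len 21), cursors c1@8 c4@8 c2@16 c3@20, authorship ..141414.....222.333.
After op 5 (move_right): buffer="wmzzttqqeosyfztqeztqw" (len 21), cursors c1@9 c4@9 c2@17 c3@21, authorship ..141414.....222.333.
After op 6 (insert('z')): buffer="wmzzttqqezzosyfztqezztqwz" (len 25), cursors c1@11 c4@11 c2@20 c3@25, authorship ..141414.14....222.2333.3
After op 7 (delete): buffer="wmzzttqqeosyfztqeztqw" (len 21), cursors c1@9 c4@9 c2@17 c3@21, authorship ..141414.....222.333.

Answer: wmzzttqqeosyfztqeztqw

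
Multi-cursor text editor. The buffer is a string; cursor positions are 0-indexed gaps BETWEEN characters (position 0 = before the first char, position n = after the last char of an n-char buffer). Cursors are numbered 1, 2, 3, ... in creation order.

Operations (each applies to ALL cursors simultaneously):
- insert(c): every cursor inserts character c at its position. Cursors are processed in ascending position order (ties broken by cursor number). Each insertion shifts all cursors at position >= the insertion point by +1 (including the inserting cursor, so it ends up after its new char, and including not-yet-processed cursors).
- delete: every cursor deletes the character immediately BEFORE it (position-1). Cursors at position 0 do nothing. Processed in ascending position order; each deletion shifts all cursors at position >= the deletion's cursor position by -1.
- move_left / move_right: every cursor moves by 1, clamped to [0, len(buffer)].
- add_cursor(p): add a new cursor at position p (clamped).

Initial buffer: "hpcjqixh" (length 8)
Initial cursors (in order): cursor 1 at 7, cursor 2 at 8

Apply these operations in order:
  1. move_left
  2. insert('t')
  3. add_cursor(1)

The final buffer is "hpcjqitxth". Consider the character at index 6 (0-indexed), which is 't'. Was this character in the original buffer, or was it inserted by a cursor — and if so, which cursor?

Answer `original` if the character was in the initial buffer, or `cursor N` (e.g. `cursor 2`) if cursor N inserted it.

After op 1 (move_left): buffer="hpcjqixh" (len 8), cursors c1@6 c2@7, authorship ........
After op 2 (insert('t')): buffer="hpcjqitxth" (len 10), cursors c1@7 c2@9, authorship ......1.2.
After op 3 (add_cursor(1)): buffer="hpcjqitxth" (len 10), cursors c3@1 c1@7 c2@9, authorship ......1.2.
Authorship (.=original, N=cursor N): . . . . . . 1 . 2 .
Index 6: author = 1

Answer: cursor 1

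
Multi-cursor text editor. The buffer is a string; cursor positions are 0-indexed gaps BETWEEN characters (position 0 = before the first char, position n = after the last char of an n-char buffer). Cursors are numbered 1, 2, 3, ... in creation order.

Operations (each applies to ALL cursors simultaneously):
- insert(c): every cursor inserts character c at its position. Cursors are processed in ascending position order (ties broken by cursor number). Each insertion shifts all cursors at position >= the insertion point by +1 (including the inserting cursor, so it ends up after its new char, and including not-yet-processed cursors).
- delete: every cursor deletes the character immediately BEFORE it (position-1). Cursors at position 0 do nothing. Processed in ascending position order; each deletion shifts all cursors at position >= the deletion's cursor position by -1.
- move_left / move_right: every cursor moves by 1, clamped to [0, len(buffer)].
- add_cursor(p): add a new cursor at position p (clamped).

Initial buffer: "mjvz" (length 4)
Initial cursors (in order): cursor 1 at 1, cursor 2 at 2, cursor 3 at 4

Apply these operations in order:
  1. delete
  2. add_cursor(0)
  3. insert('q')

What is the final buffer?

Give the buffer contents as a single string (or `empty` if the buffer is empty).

Answer: qqqvq

Derivation:
After op 1 (delete): buffer="v" (len 1), cursors c1@0 c2@0 c3@1, authorship .
After op 2 (add_cursor(0)): buffer="v" (len 1), cursors c1@0 c2@0 c4@0 c3@1, authorship .
After op 3 (insert('q')): buffer="qqqvq" (len 5), cursors c1@3 c2@3 c4@3 c3@5, authorship 124.3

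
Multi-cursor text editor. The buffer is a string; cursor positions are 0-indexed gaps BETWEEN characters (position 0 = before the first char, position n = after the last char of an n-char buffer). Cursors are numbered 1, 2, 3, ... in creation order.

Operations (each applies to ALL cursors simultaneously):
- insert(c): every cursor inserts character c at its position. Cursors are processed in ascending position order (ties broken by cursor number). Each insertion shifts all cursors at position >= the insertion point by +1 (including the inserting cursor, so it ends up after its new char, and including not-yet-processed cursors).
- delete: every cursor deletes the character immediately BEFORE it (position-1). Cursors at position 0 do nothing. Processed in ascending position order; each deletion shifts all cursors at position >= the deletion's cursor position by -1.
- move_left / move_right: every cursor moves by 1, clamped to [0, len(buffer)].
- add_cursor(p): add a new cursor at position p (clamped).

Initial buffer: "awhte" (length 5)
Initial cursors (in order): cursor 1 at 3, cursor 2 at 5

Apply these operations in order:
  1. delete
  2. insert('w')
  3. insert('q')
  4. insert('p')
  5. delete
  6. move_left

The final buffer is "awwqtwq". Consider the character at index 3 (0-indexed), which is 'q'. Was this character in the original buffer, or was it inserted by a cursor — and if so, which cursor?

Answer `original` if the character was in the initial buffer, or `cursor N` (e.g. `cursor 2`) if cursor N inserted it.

After op 1 (delete): buffer="awt" (len 3), cursors c1@2 c2@3, authorship ...
After op 2 (insert('w')): buffer="awwtw" (len 5), cursors c1@3 c2@5, authorship ..1.2
After op 3 (insert('q')): buffer="awwqtwq" (len 7), cursors c1@4 c2@7, authorship ..11.22
After op 4 (insert('p')): buffer="awwqptwqp" (len 9), cursors c1@5 c2@9, authorship ..111.222
After op 5 (delete): buffer="awwqtwq" (len 7), cursors c1@4 c2@7, authorship ..11.22
After op 6 (move_left): buffer="awwqtwq" (len 7), cursors c1@3 c2@6, authorship ..11.22
Authorship (.=original, N=cursor N): . . 1 1 . 2 2
Index 3: author = 1

Answer: cursor 1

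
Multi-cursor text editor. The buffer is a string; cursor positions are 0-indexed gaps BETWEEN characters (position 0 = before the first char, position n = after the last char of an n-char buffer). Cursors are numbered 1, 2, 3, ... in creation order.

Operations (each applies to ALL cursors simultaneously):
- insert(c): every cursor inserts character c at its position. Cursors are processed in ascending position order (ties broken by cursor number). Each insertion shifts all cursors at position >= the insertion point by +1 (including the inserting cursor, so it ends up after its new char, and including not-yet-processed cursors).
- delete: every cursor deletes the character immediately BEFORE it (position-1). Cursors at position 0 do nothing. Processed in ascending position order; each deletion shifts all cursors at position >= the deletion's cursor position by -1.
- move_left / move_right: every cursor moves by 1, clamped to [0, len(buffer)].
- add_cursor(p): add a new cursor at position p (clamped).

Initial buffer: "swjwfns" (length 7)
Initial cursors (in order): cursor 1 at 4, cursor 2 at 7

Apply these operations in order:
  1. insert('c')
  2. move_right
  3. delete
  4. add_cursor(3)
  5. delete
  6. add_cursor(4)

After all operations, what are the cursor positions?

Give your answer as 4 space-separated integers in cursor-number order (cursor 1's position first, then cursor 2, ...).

Answer: 3 4 2 4

Derivation:
After op 1 (insert('c')): buffer="swjwcfnsc" (len 9), cursors c1@5 c2@9, authorship ....1...2
After op 2 (move_right): buffer="swjwcfnsc" (len 9), cursors c1@6 c2@9, authorship ....1...2
After op 3 (delete): buffer="swjwcns" (len 7), cursors c1@5 c2@7, authorship ....1..
After op 4 (add_cursor(3)): buffer="swjwcns" (len 7), cursors c3@3 c1@5 c2@7, authorship ....1..
After op 5 (delete): buffer="swwn" (len 4), cursors c3@2 c1@3 c2@4, authorship ....
After op 6 (add_cursor(4)): buffer="swwn" (len 4), cursors c3@2 c1@3 c2@4 c4@4, authorship ....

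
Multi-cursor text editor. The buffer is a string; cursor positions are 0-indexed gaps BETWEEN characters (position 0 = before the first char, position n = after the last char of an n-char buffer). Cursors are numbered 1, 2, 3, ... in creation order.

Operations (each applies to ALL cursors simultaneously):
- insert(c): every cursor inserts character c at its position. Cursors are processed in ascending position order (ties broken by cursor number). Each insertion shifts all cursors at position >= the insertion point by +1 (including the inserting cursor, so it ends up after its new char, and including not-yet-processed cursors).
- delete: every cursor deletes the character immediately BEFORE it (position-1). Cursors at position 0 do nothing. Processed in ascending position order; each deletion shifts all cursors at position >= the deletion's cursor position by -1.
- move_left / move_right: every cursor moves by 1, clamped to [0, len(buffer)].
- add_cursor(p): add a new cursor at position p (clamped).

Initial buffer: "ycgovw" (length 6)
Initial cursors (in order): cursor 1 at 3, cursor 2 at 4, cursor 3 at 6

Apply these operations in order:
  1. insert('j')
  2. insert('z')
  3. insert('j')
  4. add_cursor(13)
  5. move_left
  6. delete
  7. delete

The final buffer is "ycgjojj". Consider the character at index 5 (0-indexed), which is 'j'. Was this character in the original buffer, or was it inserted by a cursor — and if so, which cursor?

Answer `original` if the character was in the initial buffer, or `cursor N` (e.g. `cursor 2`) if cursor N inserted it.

Answer: cursor 2

Derivation:
After op 1 (insert('j')): buffer="ycgjojvwj" (len 9), cursors c1@4 c2@6 c3@9, authorship ...1.2..3
After op 2 (insert('z')): buffer="ycgjzojzvwjz" (len 12), cursors c1@5 c2@8 c3@12, authorship ...11.22..33
After op 3 (insert('j')): buffer="ycgjzjojzjvwjzj" (len 15), cursors c1@6 c2@10 c3@15, authorship ...111.222..333
After op 4 (add_cursor(13)): buffer="ycgjzjojzjvwjzj" (len 15), cursors c1@6 c2@10 c4@13 c3@15, authorship ...111.222..333
After op 5 (move_left): buffer="ycgjzjojzjvwjzj" (len 15), cursors c1@5 c2@9 c4@12 c3@14, authorship ...111.222..333
After op 6 (delete): buffer="ycgjjojjvjj" (len 11), cursors c1@4 c2@7 c4@9 c3@10, authorship ...11.22.33
After op 7 (delete): buffer="ycgjojj" (len 7), cursors c1@3 c2@5 c3@6 c4@6, authorship ...1.23
Authorship (.=original, N=cursor N): . . . 1 . 2 3
Index 5: author = 2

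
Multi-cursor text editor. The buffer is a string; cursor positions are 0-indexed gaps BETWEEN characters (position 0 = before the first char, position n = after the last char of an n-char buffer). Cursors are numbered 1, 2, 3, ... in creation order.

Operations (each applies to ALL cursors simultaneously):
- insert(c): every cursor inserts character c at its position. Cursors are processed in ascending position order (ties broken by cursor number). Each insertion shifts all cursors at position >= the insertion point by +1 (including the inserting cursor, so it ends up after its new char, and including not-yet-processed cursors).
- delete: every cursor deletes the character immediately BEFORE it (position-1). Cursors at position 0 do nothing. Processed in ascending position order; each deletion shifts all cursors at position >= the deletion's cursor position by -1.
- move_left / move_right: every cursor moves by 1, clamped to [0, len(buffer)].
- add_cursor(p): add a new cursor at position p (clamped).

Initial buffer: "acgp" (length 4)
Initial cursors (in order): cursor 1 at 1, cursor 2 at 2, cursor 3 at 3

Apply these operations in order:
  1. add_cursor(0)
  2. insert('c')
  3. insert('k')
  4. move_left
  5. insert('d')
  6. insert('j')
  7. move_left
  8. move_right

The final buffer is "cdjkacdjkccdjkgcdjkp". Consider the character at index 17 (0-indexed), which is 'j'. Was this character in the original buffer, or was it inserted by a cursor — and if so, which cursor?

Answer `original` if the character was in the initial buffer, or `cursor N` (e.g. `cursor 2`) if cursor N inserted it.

Answer: cursor 3

Derivation:
After op 1 (add_cursor(0)): buffer="acgp" (len 4), cursors c4@0 c1@1 c2@2 c3@3, authorship ....
After op 2 (insert('c')): buffer="cacccgcp" (len 8), cursors c4@1 c1@3 c2@5 c3@7, authorship 4.1.2.3.
After op 3 (insert('k')): buffer="ckackcckgckp" (len 12), cursors c4@2 c1@5 c2@8 c3@11, authorship 44.11.22.33.
After op 4 (move_left): buffer="ckackcckgckp" (len 12), cursors c4@1 c1@4 c2@7 c3@10, authorship 44.11.22.33.
After op 5 (insert('d')): buffer="cdkacdkccdkgcdkp" (len 16), cursors c4@2 c1@6 c2@10 c3@14, authorship 444.111.222.333.
After op 6 (insert('j')): buffer="cdjkacdjkccdjkgcdjkp" (len 20), cursors c4@3 c1@8 c2@13 c3@18, authorship 4444.1111.2222.3333.
After op 7 (move_left): buffer="cdjkacdjkccdjkgcdjkp" (len 20), cursors c4@2 c1@7 c2@12 c3@17, authorship 4444.1111.2222.3333.
After op 8 (move_right): buffer="cdjkacdjkccdjkgcdjkp" (len 20), cursors c4@3 c1@8 c2@13 c3@18, authorship 4444.1111.2222.3333.
Authorship (.=original, N=cursor N): 4 4 4 4 . 1 1 1 1 . 2 2 2 2 . 3 3 3 3 .
Index 17: author = 3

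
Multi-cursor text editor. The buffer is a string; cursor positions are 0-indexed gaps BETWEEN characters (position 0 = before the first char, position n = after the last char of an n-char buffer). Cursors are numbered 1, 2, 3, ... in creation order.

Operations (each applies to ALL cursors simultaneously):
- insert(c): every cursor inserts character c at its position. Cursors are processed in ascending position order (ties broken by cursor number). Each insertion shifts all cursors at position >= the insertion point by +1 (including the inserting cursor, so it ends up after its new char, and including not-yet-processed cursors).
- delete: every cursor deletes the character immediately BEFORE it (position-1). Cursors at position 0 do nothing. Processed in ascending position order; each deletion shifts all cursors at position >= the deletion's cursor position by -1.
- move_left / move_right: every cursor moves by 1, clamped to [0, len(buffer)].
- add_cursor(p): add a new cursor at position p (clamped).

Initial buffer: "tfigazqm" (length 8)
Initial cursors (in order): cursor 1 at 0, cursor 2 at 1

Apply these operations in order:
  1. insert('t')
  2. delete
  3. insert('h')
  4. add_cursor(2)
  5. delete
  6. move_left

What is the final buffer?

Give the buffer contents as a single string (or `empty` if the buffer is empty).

After op 1 (insert('t')): buffer="tttfigazqm" (len 10), cursors c1@1 c2@3, authorship 1.2.......
After op 2 (delete): buffer="tfigazqm" (len 8), cursors c1@0 c2@1, authorship ........
After op 3 (insert('h')): buffer="hthfigazqm" (len 10), cursors c1@1 c2@3, authorship 1.2.......
After op 4 (add_cursor(2)): buffer="hthfigazqm" (len 10), cursors c1@1 c3@2 c2@3, authorship 1.2.......
After op 5 (delete): buffer="figazqm" (len 7), cursors c1@0 c2@0 c3@0, authorship .......
After op 6 (move_left): buffer="figazqm" (len 7), cursors c1@0 c2@0 c3@0, authorship .......

Answer: figazqm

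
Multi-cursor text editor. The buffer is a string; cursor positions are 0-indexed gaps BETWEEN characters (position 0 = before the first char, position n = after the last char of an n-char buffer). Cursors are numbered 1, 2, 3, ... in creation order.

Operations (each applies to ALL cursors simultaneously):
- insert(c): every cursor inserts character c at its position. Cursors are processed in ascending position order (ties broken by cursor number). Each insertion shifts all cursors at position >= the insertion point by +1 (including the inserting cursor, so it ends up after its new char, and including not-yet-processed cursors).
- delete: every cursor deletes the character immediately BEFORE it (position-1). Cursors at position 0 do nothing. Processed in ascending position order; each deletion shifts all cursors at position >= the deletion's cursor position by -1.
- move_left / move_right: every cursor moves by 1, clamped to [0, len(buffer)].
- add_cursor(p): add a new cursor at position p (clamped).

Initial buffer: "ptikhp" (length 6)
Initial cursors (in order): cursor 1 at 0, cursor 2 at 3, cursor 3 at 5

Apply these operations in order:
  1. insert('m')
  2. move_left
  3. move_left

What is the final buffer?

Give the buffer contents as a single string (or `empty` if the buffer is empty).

After op 1 (insert('m')): buffer="mptimkhmp" (len 9), cursors c1@1 c2@5 c3@8, authorship 1...2..3.
After op 2 (move_left): buffer="mptimkhmp" (len 9), cursors c1@0 c2@4 c3@7, authorship 1...2..3.
After op 3 (move_left): buffer="mptimkhmp" (len 9), cursors c1@0 c2@3 c3@6, authorship 1...2..3.

Answer: mptimkhmp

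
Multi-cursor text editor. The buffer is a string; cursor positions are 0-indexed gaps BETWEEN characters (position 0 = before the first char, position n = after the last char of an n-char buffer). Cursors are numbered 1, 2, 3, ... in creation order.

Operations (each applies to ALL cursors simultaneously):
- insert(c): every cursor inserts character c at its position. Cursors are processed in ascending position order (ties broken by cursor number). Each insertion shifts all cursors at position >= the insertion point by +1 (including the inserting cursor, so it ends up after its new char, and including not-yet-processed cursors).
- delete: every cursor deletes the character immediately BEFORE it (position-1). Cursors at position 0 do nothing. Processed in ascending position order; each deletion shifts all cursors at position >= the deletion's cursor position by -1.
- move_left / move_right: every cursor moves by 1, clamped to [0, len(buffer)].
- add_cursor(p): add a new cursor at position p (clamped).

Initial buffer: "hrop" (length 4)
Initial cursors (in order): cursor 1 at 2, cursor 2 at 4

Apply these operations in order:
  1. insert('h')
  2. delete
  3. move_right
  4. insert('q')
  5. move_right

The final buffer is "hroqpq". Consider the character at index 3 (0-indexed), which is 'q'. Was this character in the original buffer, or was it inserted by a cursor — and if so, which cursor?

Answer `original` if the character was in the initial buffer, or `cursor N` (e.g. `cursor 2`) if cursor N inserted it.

Answer: cursor 1

Derivation:
After op 1 (insert('h')): buffer="hrhoph" (len 6), cursors c1@3 c2@6, authorship ..1..2
After op 2 (delete): buffer="hrop" (len 4), cursors c1@2 c2@4, authorship ....
After op 3 (move_right): buffer="hrop" (len 4), cursors c1@3 c2@4, authorship ....
After op 4 (insert('q')): buffer="hroqpq" (len 6), cursors c1@4 c2@6, authorship ...1.2
After op 5 (move_right): buffer="hroqpq" (len 6), cursors c1@5 c2@6, authorship ...1.2
Authorship (.=original, N=cursor N): . . . 1 . 2
Index 3: author = 1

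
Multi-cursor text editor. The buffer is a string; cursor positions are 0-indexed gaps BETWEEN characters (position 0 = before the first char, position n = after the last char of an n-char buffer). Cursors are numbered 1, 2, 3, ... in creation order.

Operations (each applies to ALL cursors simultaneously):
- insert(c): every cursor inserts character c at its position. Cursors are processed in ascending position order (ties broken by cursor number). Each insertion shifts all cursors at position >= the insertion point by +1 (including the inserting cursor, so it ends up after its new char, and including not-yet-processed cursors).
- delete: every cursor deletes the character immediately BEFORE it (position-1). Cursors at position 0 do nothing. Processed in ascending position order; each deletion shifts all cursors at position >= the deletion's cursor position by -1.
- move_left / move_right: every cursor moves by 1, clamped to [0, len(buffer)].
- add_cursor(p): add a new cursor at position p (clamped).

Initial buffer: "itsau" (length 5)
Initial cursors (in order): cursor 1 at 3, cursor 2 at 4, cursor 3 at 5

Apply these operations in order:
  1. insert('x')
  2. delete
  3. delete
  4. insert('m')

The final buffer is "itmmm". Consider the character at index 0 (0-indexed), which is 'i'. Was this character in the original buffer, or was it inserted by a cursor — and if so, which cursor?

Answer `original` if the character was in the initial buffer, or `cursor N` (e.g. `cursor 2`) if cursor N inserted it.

After op 1 (insert('x')): buffer="itsxaxux" (len 8), cursors c1@4 c2@6 c3@8, authorship ...1.2.3
After op 2 (delete): buffer="itsau" (len 5), cursors c1@3 c2@4 c3@5, authorship .....
After op 3 (delete): buffer="it" (len 2), cursors c1@2 c2@2 c3@2, authorship ..
After op 4 (insert('m')): buffer="itmmm" (len 5), cursors c1@5 c2@5 c3@5, authorship ..123
Authorship (.=original, N=cursor N): . . 1 2 3
Index 0: author = original

Answer: original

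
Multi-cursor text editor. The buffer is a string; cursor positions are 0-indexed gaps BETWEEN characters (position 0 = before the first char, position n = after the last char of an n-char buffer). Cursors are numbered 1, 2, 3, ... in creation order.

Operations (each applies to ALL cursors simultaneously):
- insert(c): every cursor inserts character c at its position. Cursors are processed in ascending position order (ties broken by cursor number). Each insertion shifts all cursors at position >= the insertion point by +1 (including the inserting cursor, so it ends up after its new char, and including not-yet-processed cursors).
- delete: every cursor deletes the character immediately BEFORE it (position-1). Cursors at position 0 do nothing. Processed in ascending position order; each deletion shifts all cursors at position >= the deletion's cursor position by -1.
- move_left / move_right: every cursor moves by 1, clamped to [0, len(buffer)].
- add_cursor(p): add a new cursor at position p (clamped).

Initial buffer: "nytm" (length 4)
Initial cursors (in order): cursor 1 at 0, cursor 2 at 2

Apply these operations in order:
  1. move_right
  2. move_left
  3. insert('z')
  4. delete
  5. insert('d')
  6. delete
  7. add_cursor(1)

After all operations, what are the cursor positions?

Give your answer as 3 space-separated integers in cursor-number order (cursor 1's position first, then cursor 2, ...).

Answer: 0 2 1

Derivation:
After op 1 (move_right): buffer="nytm" (len 4), cursors c1@1 c2@3, authorship ....
After op 2 (move_left): buffer="nytm" (len 4), cursors c1@0 c2@2, authorship ....
After op 3 (insert('z')): buffer="znyztm" (len 6), cursors c1@1 c2@4, authorship 1..2..
After op 4 (delete): buffer="nytm" (len 4), cursors c1@0 c2@2, authorship ....
After op 5 (insert('d')): buffer="dnydtm" (len 6), cursors c1@1 c2@4, authorship 1..2..
After op 6 (delete): buffer="nytm" (len 4), cursors c1@0 c2@2, authorship ....
After op 7 (add_cursor(1)): buffer="nytm" (len 4), cursors c1@0 c3@1 c2@2, authorship ....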